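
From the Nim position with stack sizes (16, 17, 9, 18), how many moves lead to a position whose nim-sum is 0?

Write each in binary and XOR column by column:
  10000  (16)
  10001  (17)
  01001  (9)
  10010  (18)
  -----
  11010  (26)
The overall nim-sum is X = 26. A stack of size p has a winning move iff p XOR X < p (reduce it to p XOR X).
  16: 16 XOR 26 = 10 < 16 — winning move (to 10).
  17: 17 XOR 26 = 11 < 17 — winning move (to 11).
  9: 9 XOR 26 = 19 ≥ 9 — no move.
  18: 18 XOR 26 = 8 < 18 — winning move (to 8).
That gives 3 winning moves.

3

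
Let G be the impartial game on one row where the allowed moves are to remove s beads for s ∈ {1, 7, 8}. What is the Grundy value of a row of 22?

1

Compute g(0), g(1), … for moves {1, 7, 8}:
k:     0  1  2  3  4  5  6  7  8  9 10 11 12 13 14 15 16 17 18 19 20 21 22
g(k):  0  1  0  1  0  1  0  1  2  3  2  3  2  3  2  0  1  0  1  0  1  0  1
So g(22) = 1.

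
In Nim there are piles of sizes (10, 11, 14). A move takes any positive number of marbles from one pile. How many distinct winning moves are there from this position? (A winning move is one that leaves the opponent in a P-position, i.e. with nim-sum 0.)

3

Write each in binary and XOR column by column:
  1010  (10)
  1011  (11)
  1110  (14)
  ----
  1111  (15)
The overall nim-sum is X = 15. A pile of size p has a winning move iff p XOR X < p (reduce it to p XOR X).
  10: 10 XOR 15 = 5 < 10 — winning move (to 5).
  11: 11 XOR 15 = 4 < 11 — winning move (to 4).
  14: 14 XOR 15 = 1 < 14 — winning move (to 1).
That gives 3 winning moves.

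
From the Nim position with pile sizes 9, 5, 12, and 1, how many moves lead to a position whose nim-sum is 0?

3

Nim-sum: 9 XOR 5 XOR 12 XOR 1 = 1.
The overall nim-sum is X = 1. A pile of size p has a winning move iff p XOR X < p (reduce it to p XOR X).
  9: 9 XOR 1 = 8 < 9 — winning move (to 8).
  5: 5 XOR 1 = 4 < 5 — winning move (to 4).
  12: 12 XOR 1 = 13 ≥ 12 — no move.
  1: 1 XOR 1 = 0 < 1 — winning move (to 0).
That gives 3 winning moves.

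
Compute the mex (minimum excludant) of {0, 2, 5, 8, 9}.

1

0 is in the set but 1 is not, so the mex is 1.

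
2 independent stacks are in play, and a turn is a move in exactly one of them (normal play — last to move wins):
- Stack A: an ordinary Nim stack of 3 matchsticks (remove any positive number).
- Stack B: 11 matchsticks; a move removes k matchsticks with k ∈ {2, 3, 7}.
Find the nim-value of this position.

Stack A is a plain Nim stack of size 3, so its Grundy value is 3.
Build the Grundy sequence for stack B with g(k) = mex{g(k−s) : s ∈ {2, 3, 7}, s ≤ k}:
g(0) = mex{} = 0
g(1) = mex{} = 0
g(2) = mex{0} = 1
g(3) = mex{0} = 1
g(4) = mex{0,1} = 2
g(5) = mex{1} = 0
g(6) = mex{1,2} = 0
g(7) = mex{0,2} = 1
g(8) = mex{0} = 1
g(9) = mex{0,1} = 2
g(10) = mex{1} = 0
g(11) = mex{1,2} = 0
So g(11) = 0.
The value of a disjunctive sum is the nim-sum of the parts.
Combined value = 3 XOR 0 = 3.

3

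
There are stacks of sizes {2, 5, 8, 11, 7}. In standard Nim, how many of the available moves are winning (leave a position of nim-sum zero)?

3

Nim-sum: 2 XOR 5 XOR 8 XOR 11 XOR 7 = 3.
The overall nim-sum is X = 3. A stack of size p has a winning move iff p XOR X < p (reduce it to p XOR X).
  2: 2 XOR 3 = 1 < 2 — winning move (to 1).
  5: 5 XOR 3 = 6 ≥ 5 — no move.
  8: 8 XOR 3 = 11 ≥ 8 — no move.
  11: 11 XOR 3 = 8 < 11 — winning move (to 8).
  7: 7 XOR 3 = 4 < 7 — winning move (to 4).
That gives 3 winning moves.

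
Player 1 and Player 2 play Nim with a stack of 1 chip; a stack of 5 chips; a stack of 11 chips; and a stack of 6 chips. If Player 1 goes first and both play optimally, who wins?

Player 1 wins

Compute the nim-sum pairwise:
1 XOR 5 = 4
4 XOR 11 = 15
15 XOR 6 = 9
The nim-sum is 9 ≠ 0, so this is an N-position: the player to move can win; Player 1 has a winning move.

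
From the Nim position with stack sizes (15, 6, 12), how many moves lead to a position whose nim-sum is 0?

3

Compute the nim-sum pairwise:
15 ⊕ 6 = 9
9 ⊕ 12 = 5
The overall nim-sum is X = 5. A stack of size p has a winning move iff p XOR X < p (reduce it to p XOR X).
  15: 15 XOR 5 = 10 < 15 — winning move (to 10).
  6: 6 XOR 5 = 3 < 6 — winning move (to 3).
  12: 12 XOR 5 = 9 < 12 — winning move (to 9).
That gives 3 winning moves.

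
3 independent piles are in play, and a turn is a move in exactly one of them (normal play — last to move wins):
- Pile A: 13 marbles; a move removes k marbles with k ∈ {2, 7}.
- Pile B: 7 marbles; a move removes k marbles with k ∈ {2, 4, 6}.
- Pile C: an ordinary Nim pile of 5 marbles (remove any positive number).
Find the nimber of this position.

Build the Grundy sequence for pile A with g(k) = mex{g(k−s) : s ∈ {2, 7}, s ≤ k}:
g(0) = mex{} = 0
g(1) = mex{} = 0
g(2) = mex{0} = 1
g(3) = mex{0} = 1
g(4) = mex{1} = 0
g(5) = mex{1} = 0
g(6) = mex{0} = 1
g(7) = mex{0} = 1
g(8) = mex{0,1} = 2
g(9) = mex{1} = 0
g(10) = mex{1,2} = 0
g(11) = mex{0} = 1
g(12) = mex{0} = 1
g(13) = mex{1} = 0
So g(13) = 0.
For pile B, compute g(0), g(1), … with moves {2, 4, 6}:
g(0) = mex{} = 0
g(1) = mex{} = 0
g(2) = mex{0} = 1
g(3) = mex{0} = 1
g(4) = mex{0,1} = 2
g(5) = mex{0,1} = 2
g(6) = mex{0,1,2} = 3
g(7) = mex{0,1,2} = 3
So g(7) = 3.
Pile C is a plain Nim pile of size 5, so its Grundy value is 5.
By the Sprague-Grundy theorem, the Grundy value of a sum of independent games is the XOR of the component values.
Combined value = 0 XOR 3 XOR 5 = 6.

6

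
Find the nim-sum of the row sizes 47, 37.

Nim-sum: 47 ⊕ 37 = 10.

10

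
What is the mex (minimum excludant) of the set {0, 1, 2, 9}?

The values 0, 1, 2 are all present; 3 is the first non-negative integer missing from the set.

3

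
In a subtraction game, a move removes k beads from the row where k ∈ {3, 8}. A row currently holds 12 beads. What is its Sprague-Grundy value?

0

Compute g(0), g(1), … for moves {3, 8}:
k:     0  1  2  3  4  5  6  7  8  9 10 11 12
g(k):  0  0  0  1  1  1  0  0  2  1  1  0  0
So g(12) = 0.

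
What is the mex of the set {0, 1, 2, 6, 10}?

3

The values 0, 1, 2 are all present; 3 is the first non-negative integer missing from the set.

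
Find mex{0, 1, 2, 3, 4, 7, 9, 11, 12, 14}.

The values 0, 1, 2, 3, 4 are all present; 5 is the first non-negative integer missing from the set.

5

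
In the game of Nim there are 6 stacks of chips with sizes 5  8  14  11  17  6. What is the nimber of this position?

31

Nim-sum: 5 ⊕ 8 ⊕ 14 ⊕ 11 ⊕ 17 ⊕ 6 = 31.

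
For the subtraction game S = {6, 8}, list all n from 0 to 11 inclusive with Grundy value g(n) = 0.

0, 1, 2, 3, 4, 5

Compute g(0), g(1), … for moves {6, 8}:
g(0) = mex{} = 0
g(1) = mex{} = 0
g(2) = mex{} = 0
g(3) = mex{} = 0
g(4) = mex{} = 0
g(5) = mex{} = 0
g(6) = mex{0} = 1
g(7) = mex{0} = 1
g(8) = mex{0} = 1
g(9) = mex{0} = 1
g(10) = mex{0} = 1
g(11) = mex{0} = 1
The P-positions (g = 0) in 0..11 are 0, 1, 2, 3, 4, 5.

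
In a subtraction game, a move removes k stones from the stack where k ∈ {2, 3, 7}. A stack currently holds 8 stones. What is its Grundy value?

1

Build the Grundy sequence with g(k) = mex{g(k−s) : s ∈ {2, 3, 7}, s ≤ k}:
g(0) = mex{} = 0
g(1) = mex{} = 0
g(2) = mex{0} = 1
g(3) = mex{0} = 1
g(4) = mex{0,1} = 2
g(5) = mex{1} = 0
g(6) = mex{1,2} = 0
g(7) = mex{0,2} = 1
g(8) = mex{0} = 1
So g(8) = 1.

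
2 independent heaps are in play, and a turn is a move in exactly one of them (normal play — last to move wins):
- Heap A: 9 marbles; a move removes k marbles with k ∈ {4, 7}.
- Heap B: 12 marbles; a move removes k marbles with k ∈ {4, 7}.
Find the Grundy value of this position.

2

Build the Grundy sequence for heap A with g(k) = mex{g(k−s) : s ∈ {4, 7}, s ≤ k}:
g(0) = mex{} = 0
g(1) = mex{} = 0
g(2) = mex{} = 0
g(3) = mex{} = 0
g(4) = mex{0} = 1
g(5) = mex{0} = 1
g(6) = mex{0} = 1
g(7) = mex{0} = 1
g(8) = mex{0,1} = 2
g(9) = mex{0,1} = 2
So g(9) = 2.
Grundy values for heap B (subtraction set {4, 7}):
k:     0  1  2  3  4  5  6  7  8  9 10 11 12
g(k):  0  0  0  0  1  1  1  1  2  2  2  0  0
So g(12) = 0.
The value of a disjunctive sum is the nim-sum of the parts.
Combined value = 2 XOR 0 = 2.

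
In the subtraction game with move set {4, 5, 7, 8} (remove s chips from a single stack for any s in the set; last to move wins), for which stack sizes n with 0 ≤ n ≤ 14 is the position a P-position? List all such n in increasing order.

0, 1, 2, 3, 12, 13, 14

Grundy values for subtraction set {4, 5, 7, 8}:
g(0) = mex{} = 0
g(1) = mex{} = 0
g(2) = mex{} = 0
g(3) = mex{} = 0
g(4) = mex{0} = 1
g(5) = mex{0} = 1
g(6) = mex{0} = 1
g(7) = mex{0} = 1
g(8) = mex{0,1} = 2
g(9) = mex{0,1} = 2
g(10) = mex{0,1} = 2
g(11) = mex{0,1} = 2
g(12) = mex{1,2} = 0
g(13) = mex{1,2} = 0
g(14) = mex{1,2} = 0
The P-positions (g = 0) in 0..14 are 0, 1, 2, 3, 12, 13, 14.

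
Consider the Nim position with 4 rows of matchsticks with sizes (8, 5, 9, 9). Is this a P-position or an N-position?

In binary:
  1000  (8)
  0101  (5)
  1001  (9)
  1001  (9)
  ----
  1101  (13)
The nim-sum is 13 ≠ 0, so this is an N-position: the player to move can win.

N-position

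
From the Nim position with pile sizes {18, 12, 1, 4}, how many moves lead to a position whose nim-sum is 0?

1

Compute the nim-sum pairwise:
18 XOR 12 = 30
30 XOR 1 = 31
31 XOR 4 = 27
The overall nim-sum is X = 27. A pile of size p has a winning move iff p XOR X < p (reduce it to p XOR X).
  18: 18 XOR 27 = 9 < 18 — winning move (to 9).
  12: 12 XOR 27 = 23 ≥ 12 — no move.
  1: 1 XOR 27 = 26 ≥ 1 — no move.
  4: 4 XOR 27 = 31 ≥ 4 — no move.
That gives 1 winning move.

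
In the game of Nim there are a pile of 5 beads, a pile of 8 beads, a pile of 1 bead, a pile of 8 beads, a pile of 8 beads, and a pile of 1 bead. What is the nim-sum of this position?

13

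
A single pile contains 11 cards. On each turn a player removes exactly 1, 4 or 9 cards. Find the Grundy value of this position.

Compute g(0), g(1), … for moves {1, 4, 9}:
g(0) = mex{} = 0
g(1) = mex{0} = 1
g(2) = mex{1} = 0
g(3) = mex{0} = 1
g(4) = mex{0,1} = 2
g(5) = mex{1,2} = 0
g(6) = mex{0} = 1
g(7) = mex{1} = 0
g(8) = mex{0,2} = 1
g(9) = mex{0,1} = 2
g(10) = mex{1,2} = 0
g(11) = mex{0} = 1
So g(11) = 1.

1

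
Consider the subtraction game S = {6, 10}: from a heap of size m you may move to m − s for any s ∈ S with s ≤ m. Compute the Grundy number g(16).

Grundy values for subtraction set {6, 10}:
k:     0  1  2  3  4  5  6  7  8  9 10 11 12 13 14 15 16
g(k):  0  0  0  0  0  0  1  1  1  1  1  1  2  2  2  2  0
So g(16) = 0.

0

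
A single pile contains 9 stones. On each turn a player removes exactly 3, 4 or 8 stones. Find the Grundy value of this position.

3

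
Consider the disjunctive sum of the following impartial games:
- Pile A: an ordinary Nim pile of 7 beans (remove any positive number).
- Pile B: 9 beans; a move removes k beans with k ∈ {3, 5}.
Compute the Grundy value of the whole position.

Pile A is a plain Nim pile of size 7, so its Grundy value is 7.
Grundy values for pile B (subtraction set {3, 5}):
g(0) = mex{} = 0
g(1) = mex{} = 0
g(2) = mex{} = 0
g(3) = mex{0} = 1
g(4) = mex{0} = 1
g(5) = mex{0} = 1
g(6) = mex{0,1} = 2
g(7) = mex{0,1} = 2
g(8) = mex{1} = 0
g(9) = mex{1,2} = 0
So g(9) = 0.
By the Sprague-Grundy theorem, the Grundy value of a sum of independent games is the XOR of the component values.
Combined value = 7 ⊕ 0 = 7.

7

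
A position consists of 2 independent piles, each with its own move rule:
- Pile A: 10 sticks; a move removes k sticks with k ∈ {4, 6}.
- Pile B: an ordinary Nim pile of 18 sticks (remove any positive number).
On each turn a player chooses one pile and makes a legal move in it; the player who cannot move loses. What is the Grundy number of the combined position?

18

Grundy values for pile A (subtraction set {4, 6}):
g(0) = mex{} = 0
g(1) = mex{} = 0
g(2) = mex{} = 0
g(3) = mex{} = 0
g(4) = mex{0} = 1
g(5) = mex{0} = 1
g(6) = mex{0} = 1
g(7) = mex{0} = 1
g(8) = mex{0,1} = 2
g(9) = mex{0,1} = 2
g(10) = mex{1} = 0
So g(10) = 0.
Pile B is a plain Nim pile of size 18, so its Grundy value is 18.
By the Sprague-Grundy theorem, the Grundy value of a sum of independent games is the XOR of the component values.
Combined value = 0 XOR 18 = 18.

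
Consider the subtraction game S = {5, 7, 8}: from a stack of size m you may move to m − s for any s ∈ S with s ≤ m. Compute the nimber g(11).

2

Compute g(0), g(1), … for moves {5, 7, 8}:
k:     0  1  2  3  4  5  6  7  8  9 10 11
g(k):  0  0  0  0  0  1  1  1  1  1  2  2
So g(11) = 2.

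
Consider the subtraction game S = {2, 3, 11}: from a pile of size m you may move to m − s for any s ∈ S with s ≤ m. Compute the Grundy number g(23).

2

Compute g(0), g(1), … for moves {2, 3, 11}:
k:     0  1  2  3  4  5  6  7  8  9 10 11 12 13 14 15 16 17 18 19 20 21 22 23
g(k):  0  0  1  1  2  0  0  1  1  2  0  3  1  2  0  0  1  1  2  0  0  1  1  2
So g(23) = 2.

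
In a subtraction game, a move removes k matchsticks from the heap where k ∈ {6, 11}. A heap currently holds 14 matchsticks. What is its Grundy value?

2

Build the Grundy sequence with g(k) = mex{g(k−s) : s ∈ {6, 11}, s ≤ k}:
k:     0  1  2  3  4  5  6  7  8  9 10 11 12 13 14
g(k):  0  0  0  0  0  0  1  1  1  1  1  1  2  2  2
So g(14) = 2.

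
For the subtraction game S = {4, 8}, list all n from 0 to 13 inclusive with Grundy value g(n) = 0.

0, 1, 2, 3, 12, 13

Grundy values for subtraction set {4, 8}:
g(0) = mex{} = 0
g(1) = mex{} = 0
g(2) = mex{} = 0
g(3) = mex{} = 0
g(4) = mex{0} = 1
g(5) = mex{0} = 1
g(6) = mex{0} = 1
g(7) = mex{0} = 1
g(8) = mex{0,1} = 2
g(9) = mex{0,1} = 2
g(10) = mex{0,1} = 2
g(11) = mex{0,1} = 2
g(12) = mex{1,2} = 0
g(13) = mex{1,2} = 0
The P-positions (g = 0) in 0..13 are 0, 1, 2, 3, 12, 13.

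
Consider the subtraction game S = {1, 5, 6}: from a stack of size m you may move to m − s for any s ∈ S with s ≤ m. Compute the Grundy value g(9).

3

Build the Grundy sequence with g(k) = mex{g(k−s) : s ∈ {1, 5, 6}, s ≤ k}:
k:     0  1  2  3  4  5  6  7  8  9
g(k):  0  1  0  1  0  1  2  3  2  3
So g(9) = 3.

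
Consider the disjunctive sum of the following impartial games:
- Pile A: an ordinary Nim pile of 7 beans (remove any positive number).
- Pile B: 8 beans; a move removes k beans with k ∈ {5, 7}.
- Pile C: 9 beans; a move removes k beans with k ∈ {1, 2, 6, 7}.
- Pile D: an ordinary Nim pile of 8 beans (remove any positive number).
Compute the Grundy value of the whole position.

Pile A is a plain Nim pile of size 7, so its Grundy value is 7.
For pile B, compute g(0), g(1), … with moves {5, 7}:
g(0) = mex{} = 0
g(1) = mex{} = 0
g(2) = mex{} = 0
g(3) = mex{} = 0
g(4) = mex{} = 0
g(5) = mex{0} = 1
g(6) = mex{0} = 1
g(7) = mex{0} = 1
g(8) = mex{0} = 1
So g(8) = 1.
Grundy values for pile C (subtraction set {1, 2, 6, 7}):
k:     0  1  2  3  4  5  6  7  8  9
g(k):  0  1  2  0  1  2  3  4  0  1
So g(9) = 1.
Pile D is a plain Nim pile of size 8, so its Grundy value is 8.
By the Sprague-Grundy theorem, the Grundy value of a sum of independent games is the XOR of the component values.
Combined value = 7 XOR 1 XOR 1 XOR 8 = 15.

15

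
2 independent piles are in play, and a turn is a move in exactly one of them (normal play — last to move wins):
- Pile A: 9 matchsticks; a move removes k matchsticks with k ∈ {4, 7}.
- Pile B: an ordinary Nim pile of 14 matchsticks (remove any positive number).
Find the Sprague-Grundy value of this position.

12

Build the Grundy sequence for pile A with g(k) = mex{g(k−s) : s ∈ {4, 7}, s ≤ k}:
k:     0  1  2  3  4  5  6  7  8  9
g(k):  0  0  0  0  1  1  1  1  2  2
So g(9) = 2.
Pile B is a plain Nim pile of size 14, so its Grundy value is 14.
The value of a disjunctive sum is the nim-sum of the parts.
Combined value = 2 XOR 14 = 12.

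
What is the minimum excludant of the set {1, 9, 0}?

The values 0, 1 are all present; 2 is the first non-negative integer missing from the set.

2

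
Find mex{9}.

0 is not in the set, so the mex is 0.

0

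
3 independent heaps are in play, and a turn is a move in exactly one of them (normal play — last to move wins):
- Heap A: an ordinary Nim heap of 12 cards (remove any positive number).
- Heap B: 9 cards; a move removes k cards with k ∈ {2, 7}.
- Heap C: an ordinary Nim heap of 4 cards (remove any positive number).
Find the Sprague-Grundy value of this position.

8

Heap A is a plain Nim heap of size 12, so its Grundy value is 12.
Build the Grundy sequence for heap B with g(k) = mex{g(k−s) : s ∈ {2, 7}, s ≤ k}:
k:     0  1  2  3  4  5  6  7  8  9
g(k):  0  0  1  1  0  0  1  1  2  0
So g(9) = 0.
Heap C is a plain Nim heap of size 4, so its Grundy value is 4.
The value of a disjunctive sum is the nim-sum of the parts.
Combined value = 12 ⊕ 0 ⊕ 4 = 8.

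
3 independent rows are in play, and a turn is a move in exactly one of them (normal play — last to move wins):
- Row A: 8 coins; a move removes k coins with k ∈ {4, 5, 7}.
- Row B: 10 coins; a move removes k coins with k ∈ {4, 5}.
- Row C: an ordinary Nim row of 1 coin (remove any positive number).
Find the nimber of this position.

Grundy values for row A (subtraction set {4, 5, 7}):
g(0) = mex{} = 0
g(1) = mex{} = 0
g(2) = mex{} = 0
g(3) = mex{} = 0
g(4) = mex{0} = 1
g(5) = mex{0} = 1
g(6) = mex{0} = 1
g(7) = mex{0} = 1
g(8) = mex{0,1} = 2
So g(8) = 2.
For row B, compute g(0), g(1), … with moves {4, 5}:
g(0) = mex{} = 0
g(1) = mex{} = 0
g(2) = mex{} = 0
g(3) = mex{} = 0
g(4) = mex{0} = 1
g(5) = mex{0} = 1
g(6) = mex{0} = 1
g(7) = mex{0} = 1
g(8) = mex{0,1} = 2
g(9) = mex{1} = 0
g(10) = mex{1} = 0
So g(10) = 0.
Row C is a plain Nim row of size 1, so its Grundy value is 1.
By the Sprague-Grundy theorem, the Grundy value of a sum of independent games is the XOR of the component values.
Combined value = 2 ⊕ 0 ⊕ 1 = 3.

3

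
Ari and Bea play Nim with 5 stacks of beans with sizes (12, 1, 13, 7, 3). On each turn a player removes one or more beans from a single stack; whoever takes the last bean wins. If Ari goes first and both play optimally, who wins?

Ari wins

Write each in binary and XOR column by column:
  1100  (12)
  0001  (1)
  1101  (13)
  0111  (7)
  0011  (3)
  ----
  0100  (4)
The nim-sum is 4 ≠ 0, so this is an N-position: the player to move can win; Ari has a winning move.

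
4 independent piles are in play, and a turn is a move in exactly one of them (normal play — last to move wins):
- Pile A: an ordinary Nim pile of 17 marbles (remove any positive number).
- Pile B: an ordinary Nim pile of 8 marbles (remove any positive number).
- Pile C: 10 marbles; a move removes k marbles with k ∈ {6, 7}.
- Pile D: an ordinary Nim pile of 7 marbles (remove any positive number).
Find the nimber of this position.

Pile A is a plain Nim pile of size 17, so its Grundy value is 17.
Pile B is a plain Nim pile of size 8, so its Grundy value is 8.
Build the Grundy sequence for pile C with g(k) = mex{g(k−s) : s ∈ {6, 7}, s ≤ k}:
k:     0  1  2  3  4  5  6  7  8  9 10
g(k):  0  0  0  0  0  0  1  1  1  1  1
So g(10) = 1.
Pile D is a plain Nim pile of size 7, so its Grundy value is 7.
By the Sprague-Grundy theorem, the Grundy value of a sum of independent games is the XOR of the component values.
Combined value = 17 ⊕ 8 ⊕ 1 ⊕ 7 = 31.

31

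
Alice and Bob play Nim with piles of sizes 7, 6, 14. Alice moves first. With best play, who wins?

Nim-sum: 7 XOR 6 XOR 14 = 15.
The nim-sum is 15 ≠ 0, so this is an N-position: the player to move can win; Alice has a winning move.

Alice wins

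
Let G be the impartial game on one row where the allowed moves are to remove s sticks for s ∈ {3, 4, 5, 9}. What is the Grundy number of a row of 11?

Compute g(0), g(1), … for moves {3, 4, 5, 9}:
g(0) = mex{} = 0
g(1) = mex{} = 0
g(2) = mex{} = 0
g(3) = mex{0} = 1
g(4) = mex{0} = 1
g(5) = mex{0} = 1
g(6) = mex{0,1} = 2
g(7) = mex{0,1} = 2
g(8) = mex{1} = 0
g(9) = mex{0,1,2} = 3
g(10) = mex{0,1,2} = 3
g(11) = mex{0,2} = 1
So g(11) = 1.

1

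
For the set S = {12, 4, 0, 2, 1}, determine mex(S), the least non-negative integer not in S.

The values 0, 1, 2 are all present; 3 is the first non-negative integer missing from the set.

3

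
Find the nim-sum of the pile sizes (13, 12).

1

Compute the nim-sum pairwise:
13 XOR 12 = 1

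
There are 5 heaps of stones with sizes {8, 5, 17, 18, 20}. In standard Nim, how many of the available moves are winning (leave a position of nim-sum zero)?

Write each in binary and XOR column by column:
  01000  (8)
  00101  (5)
  10001  (17)
  10010  (18)
  10100  (20)
  -----
  11010  (26)
The overall nim-sum is X = 26. A heap of size p has a winning move iff p XOR X < p (reduce it to p XOR X).
  8: 8 XOR 26 = 18 ≥ 8 — no move.
  5: 5 XOR 26 = 31 ≥ 5 — no move.
  17: 17 XOR 26 = 11 < 17 — winning move (to 11).
  18: 18 XOR 26 = 8 < 18 — winning move (to 8).
  20: 20 XOR 26 = 14 < 20 — winning move (to 14).
That gives 3 winning moves.

3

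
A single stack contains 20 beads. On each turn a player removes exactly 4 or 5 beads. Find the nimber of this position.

0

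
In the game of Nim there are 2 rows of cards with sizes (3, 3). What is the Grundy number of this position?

Nim-sum: 3 ^ 3 = 0.

0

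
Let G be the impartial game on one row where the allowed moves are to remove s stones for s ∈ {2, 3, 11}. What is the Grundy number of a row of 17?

Build the Grundy sequence with g(k) = mex{g(k−s) : s ∈ {2, 3, 11}, s ≤ k}:
k:     0  1  2  3  4  5  6  7  8  9 10 11 12 13 14 15 16 17
g(k):  0  0  1  1  2  0  0  1  1  2  0  3  1  2  0  0  1  1
So g(17) = 1.

1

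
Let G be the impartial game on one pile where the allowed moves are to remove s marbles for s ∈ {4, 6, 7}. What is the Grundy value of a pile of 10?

2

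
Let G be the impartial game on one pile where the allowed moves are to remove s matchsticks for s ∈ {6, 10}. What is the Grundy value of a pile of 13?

Grundy values for subtraction set {6, 10}:
k:     0  1  2  3  4  5  6  7  8  9 10 11 12 13
g(k):  0  0  0  0  0  0  1  1  1  1  1  1  2  2
So g(13) = 2.

2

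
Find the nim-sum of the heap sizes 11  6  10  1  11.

Bitwise XOR of the heap sizes:
  1011  (11)
  0110  (6)
  1010  (10)
  0001  (1)
  1011  (11)
  ----
  1101  (13)

13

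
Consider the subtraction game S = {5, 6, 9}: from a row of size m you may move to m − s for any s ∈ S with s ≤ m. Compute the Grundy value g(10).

Grundy values for subtraction set {5, 6, 9}:
k:     0  1  2  3  4  5  6  7  8  9 10
g(k):  0  0  0  0  0  1  1  1  1  1  2
So g(10) = 2.

2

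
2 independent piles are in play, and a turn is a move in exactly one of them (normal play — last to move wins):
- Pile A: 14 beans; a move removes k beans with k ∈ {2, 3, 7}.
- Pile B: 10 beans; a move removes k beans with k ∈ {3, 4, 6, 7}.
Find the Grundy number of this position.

2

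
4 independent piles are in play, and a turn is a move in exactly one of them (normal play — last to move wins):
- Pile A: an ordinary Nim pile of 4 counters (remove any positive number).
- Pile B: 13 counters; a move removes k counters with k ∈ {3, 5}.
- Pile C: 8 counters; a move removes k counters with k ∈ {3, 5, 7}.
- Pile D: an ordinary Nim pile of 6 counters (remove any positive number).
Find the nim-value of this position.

Pile A is a plain Nim pile of size 4, so its Grundy value is 4.
Build the Grundy sequence for pile B with g(k) = mex{g(k−s) : s ∈ {3, 5}, s ≤ k}:
k:     0  1  2  3  4  5  6  7  8  9 10 11 12 13
g(k):  0  0  0  1  1  1  2  2  0  0  0  1  1  1
So g(13) = 1.
For pile C, compute g(0), g(1), … with moves {3, 5, 7}:
g(0) = mex{} = 0
g(1) = mex{} = 0
g(2) = mex{} = 0
g(3) = mex{0} = 1
g(4) = mex{0} = 1
g(5) = mex{0} = 1
g(6) = mex{0,1} = 2
g(7) = mex{0,1} = 2
g(8) = mex{0,1} = 2
So g(8) = 2.
Pile D is a plain Nim pile of size 6, so its Grundy value is 6.
The value of a disjunctive sum is the nim-sum of the parts.
Combined value = 4 ⊕ 1 ⊕ 2 ⊕ 6 = 1.

1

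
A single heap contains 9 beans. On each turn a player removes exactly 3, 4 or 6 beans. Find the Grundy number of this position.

0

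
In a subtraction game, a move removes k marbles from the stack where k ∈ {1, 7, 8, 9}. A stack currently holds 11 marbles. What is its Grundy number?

3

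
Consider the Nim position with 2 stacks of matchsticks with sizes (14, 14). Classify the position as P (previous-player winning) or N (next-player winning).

P-position

In binary:
  1110  (14)
  1110  (14)
  ----
  0000  (0)
The nim-sum is 0, so this is a P-position: the player to move is in a losing position under optimal play.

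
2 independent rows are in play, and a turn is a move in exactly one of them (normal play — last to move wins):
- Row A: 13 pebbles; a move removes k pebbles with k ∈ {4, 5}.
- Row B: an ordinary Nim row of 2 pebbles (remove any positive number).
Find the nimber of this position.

3

Build the Grundy sequence for row A with g(k) = mex{g(k−s) : s ∈ {4, 5}, s ≤ k}:
g(0) = mex{} = 0
g(1) = mex{} = 0
g(2) = mex{} = 0
g(3) = mex{} = 0
g(4) = mex{0} = 1
g(5) = mex{0} = 1
g(6) = mex{0} = 1
g(7) = mex{0} = 1
g(8) = mex{0,1} = 2
g(9) = mex{1} = 0
g(10) = mex{1} = 0
g(11) = mex{1} = 0
g(12) = mex{1,2} = 0
g(13) = mex{0,2} = 1
So g(13) = 1.
Row B is a plain Nim row of size 2, so its Grundy value is 2.
By the Sprague-Grundy theorem, the Grundy value of a sum of independent games is the XOR of the component values.
Combined value = 1 XOR 2 = 3.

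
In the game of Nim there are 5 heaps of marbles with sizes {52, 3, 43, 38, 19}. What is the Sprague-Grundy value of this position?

Compute the nim-sum pairwise:
52 ^ 3 = 55
55 ^ 43 = 28
28 ^ 38 = 58
58 ^ 19 = 41

41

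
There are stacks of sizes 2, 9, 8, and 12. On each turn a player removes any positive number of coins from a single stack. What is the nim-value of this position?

15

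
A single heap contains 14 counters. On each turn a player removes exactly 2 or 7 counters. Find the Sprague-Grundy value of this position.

0

Build the Grundy sequence with g(k) = mex{g(k−s) : s ∈ {2, 7}, s ≤ k}:
k:     0  1  2  3  4  5  6  7  8  9 10 11 12 13 14
g(k):  0  0  1  1  0  0  1  1  2  0  0  1  1  0  0
So g(14) = 0.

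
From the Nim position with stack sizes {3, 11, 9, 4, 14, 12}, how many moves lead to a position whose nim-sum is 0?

Compute the nim-sum pairwise:
3 ⊕ 11 = 8
8 ⊕ 9 = 1
1 ⊕ 4 = 5
5 ⊕ 14 = 11
11 ⊕ 12 = 7
The overall nim-sum is X = 7. A stack of size p has a winning move iff p XOR X < p (reduce it to p XOR X).
  3: 3 XOR 7 = 4 ≥ 3 — no move.
  11: 11 XOR 7 = 12 ≥ 11 — no move.
  9: 9 XOR 7 = 14 ≥ 9 — no move.
  4: 4 XOR 7 = 3 < 4 — winning move (to 3).
  14: 14 XOR 7 = 9 < 14 — winning move (to 9).
  12: 12 XOR 7 = 11 < 12 — winning move (to 11).
That gives 3 winning moves.

3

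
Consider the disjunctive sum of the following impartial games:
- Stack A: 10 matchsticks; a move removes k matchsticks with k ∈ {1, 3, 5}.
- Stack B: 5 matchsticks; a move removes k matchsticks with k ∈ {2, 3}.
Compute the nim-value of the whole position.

For stack A, compute g(0), g(1), … with moves {1, 3, 5}:
k:     0  1  2  3  4  5  6  7  8  9 10
g(k):  0  1  0  1  0  1  0  1  0  1  0
So g(10) = 0.
Grundy values for stack B (subtraction set {2, 3}):
k:     0  1  2  3  4  5
g(k):  0  0  1  1  2  0
So g(5) = 0.
By the Sprague-Grundy theorem, the Grundy value of a sum of independent games is the XOR of the component values.
Combined value = 0 ⊕ 0 = 0.

0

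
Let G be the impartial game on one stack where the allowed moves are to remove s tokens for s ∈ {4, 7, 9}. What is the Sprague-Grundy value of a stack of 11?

Grundy values for subtraction set {4, 7, 9}:
g(0) = mex{} = 0
g(1) = mex{} = 0
g(2) = mex{} = 0
g(3) = mex{} = 0
g(4) = mex{0} = 1
g(5) = mex{0} = 1
g(6) = mex{0} = 1
g(7) = mex{0} = 1
g(8) = mex{0,1} = 2
g(9) = mex{0,1} = 2
g(10) = mex{0,1} = 2
g(11) = mex{0,1} = 2
So g(11) = 2.

2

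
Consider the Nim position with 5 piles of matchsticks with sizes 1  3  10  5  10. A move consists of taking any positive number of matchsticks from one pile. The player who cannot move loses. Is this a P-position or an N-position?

Compute the nim-sum pairwise:
1 ^ 3 = 2
2 ^ 10 = 8
8 ^ 5 = 13
13 ^ 10 = 7
The nim-sum is 7 ≠ 0, so this is an N-position: the player to move can win.

N-position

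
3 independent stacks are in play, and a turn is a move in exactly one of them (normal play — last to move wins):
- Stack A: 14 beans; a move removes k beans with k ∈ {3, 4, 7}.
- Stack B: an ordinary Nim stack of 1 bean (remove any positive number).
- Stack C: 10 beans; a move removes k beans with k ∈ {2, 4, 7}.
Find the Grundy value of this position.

2

Build the Grundy sequence for stack A with g(k) = mex{g(k−s) : s ∈ {3, 4, 7}, s ≤ k}:
g(0) = mex{} = 0
g(1) = mex{} = 0
g(2) = mex{} = 0
g(3) = mex{0} = 1
g(4) = mex{0} = 1
g(5) = mex{0} = 1
g(6) = mex{0,1} = 2
g(7) = mex{0,1} = 2
g(8) = mex{0,1} = 2
g(9) = mex{0,1,2} = 3
g(10) = mex{1,2} = 0
g(11) = mex{1,2} = 0
g(12) = mex{1,2,3} = 0
g(13) = mex{0,2,3} = 1
g(14) = mex{0,2} = 1
So g(14) = 1.
Stack B is a plain Nim stack of size 1, so its Grundy value is 1.
Grundy values for stack C (subtraction set {2, 4, 7}):
g(0) = mex{} = 0
g(1) = mex{} = 0
g(2) = mex{0} = 1
g(3) = mex{0} = 1
g(4) = mex{0,1} = 2
g(5) = mex{0,1} = 2
g(6) = mex{1,2} = 0
g(7) = mex{0,1,2} = 3
g(8) = mex{0,2} = 1
g(9) = mex{1,2,3} = 0
g(10) = mex{0,1} = 2
So g(10) = 2.
By the Sprague-Grundy theorem, the Grundy value of a sum of independent games is the XOR of the component values.
Combined value = 1 ⊕ 1 ⊕ 2 = 2.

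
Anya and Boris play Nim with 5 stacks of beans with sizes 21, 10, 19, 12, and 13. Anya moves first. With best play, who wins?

Anya wins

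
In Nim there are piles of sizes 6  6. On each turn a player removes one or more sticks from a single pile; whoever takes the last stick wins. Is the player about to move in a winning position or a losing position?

Losing position

Nim-sum: 6 ⊕ 6 = 0.
The nim-sum is 0, so this is a P-position: the player to move is in a losing position under optimal play.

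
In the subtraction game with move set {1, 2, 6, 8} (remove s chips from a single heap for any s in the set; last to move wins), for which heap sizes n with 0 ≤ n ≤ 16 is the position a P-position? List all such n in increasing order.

Compute g(0), g(1), … for moves {1, 2, 6, 8}:
k:     0  1  2  3  4  5  6  7  8  9 10 11 12 13 14 15 16
g(k):  0  1  2  0  1  2  3  0  1  2  0  1  2  3  0  1  2
The P-positions (g = 0) in 0..16 are 0, 3, 7, 10, 14.

0, 3, 7, 10, 14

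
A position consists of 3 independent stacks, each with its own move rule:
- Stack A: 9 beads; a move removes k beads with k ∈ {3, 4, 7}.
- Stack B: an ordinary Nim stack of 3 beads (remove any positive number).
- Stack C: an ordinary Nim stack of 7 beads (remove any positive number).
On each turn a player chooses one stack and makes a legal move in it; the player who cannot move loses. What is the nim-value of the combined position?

7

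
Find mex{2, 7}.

0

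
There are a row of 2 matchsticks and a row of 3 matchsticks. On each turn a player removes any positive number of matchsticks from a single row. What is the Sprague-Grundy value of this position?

1

In binary:
  10  (2)
  11  (3)
  --
  01  (1)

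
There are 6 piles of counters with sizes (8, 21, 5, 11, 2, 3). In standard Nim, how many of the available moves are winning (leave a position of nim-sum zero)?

1

Compute the nim-sum pairwise:
8 ⊕ 21 = 29
29 ⊕ 5 = 24
24 ⊕ 11 = 19
19 ⊕ 2 = 17
17 ⊕ 3 = 18
The overall nim-sum is X = 18. A pile of size p has a winning move iff p XOR X < p (reduce it to p XOR X).
  8: 8 XOR 18 = 26 ≥ 8 — no move.
  21: 21 XOR 18 = 7 < 21 — winning move (to 7).
  5: 5 XOR 18 = 23 ≥ 5 — no move.
  11: 11 XOR 18 = 25 ≥ 11 — no move.
  2: 2 XOR 18 = 16 ≥ 2 — no move.
  3: 3 XOR 18 = 17 ≥ 3 — no move.
That gives 1 winning move.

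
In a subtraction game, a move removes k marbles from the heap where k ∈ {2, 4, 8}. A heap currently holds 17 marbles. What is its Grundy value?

Grundy values for subtraction set {2, 4, 8}:
k:     0  1  2  3  4  5  6  7  8  9 10 11 12 13 14 15 16 17
g(k):  0  0  1  1  2  2  0  0  1  1  2  2  0  0  1  1  2  2
So g(17) = 2.

2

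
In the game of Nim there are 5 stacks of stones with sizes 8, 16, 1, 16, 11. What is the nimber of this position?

2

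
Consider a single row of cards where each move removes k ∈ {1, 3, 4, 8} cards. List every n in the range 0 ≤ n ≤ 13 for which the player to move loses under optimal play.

Build the Grundy sequence with g(k) = mex{g(k−s) : s ∈ {1, 3, 4, 8}, s ≤ k}:
k:     0  1  2  3  4  5  6  7  8  9 10 11 12 13
g(k):  0  1  0  1  2  3  2  0  1  0  1  2  3  2
The P-positions (g = 0) in 0..13 are 0, 2, 7, 9.

0, 2, 7, 9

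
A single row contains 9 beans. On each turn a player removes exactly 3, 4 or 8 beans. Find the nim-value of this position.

3

Build the Grundy sequence with g(k) = mex{g(k−s) : s ∈ {3, 4, 8}, s ≤ k}:
k:     0  1  2  3  4  5  6  7  8  9
g(k):  0  0  0  1  1  1  2  0  2  3
So g(9) = 3.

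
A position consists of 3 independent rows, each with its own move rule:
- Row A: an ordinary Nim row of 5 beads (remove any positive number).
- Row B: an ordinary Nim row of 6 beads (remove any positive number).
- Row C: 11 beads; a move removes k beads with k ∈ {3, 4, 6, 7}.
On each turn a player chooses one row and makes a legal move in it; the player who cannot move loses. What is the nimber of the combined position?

Row A is a plain Nim row of size 5, so its Grundy value is 5.
Row B is a plain Nim row of size 6, so its Grundy value is 6.
For row C, compute g(0), g(1), … with moves {3, 4, 6, 7}:
k:     0  1  2  3  4  5  6  7  8  9 10 11
g(k):  0  0  0  1  1  1  2  2  2  3  0  0
So g(11) = 0.
The value of a disjunctive sum is the nim-sum of the parts.
Combined value = 5 ⊕ 6 ⊕ 0 = 3.

3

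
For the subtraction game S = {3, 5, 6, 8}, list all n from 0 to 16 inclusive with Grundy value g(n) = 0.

0, 1, 2, 11, 12, 13

Build the Grundy sequence with g(k) = mex{g(k−s) : s ∈ {3, 5, 6, 8}, s ≤ k}:
k:     0  1  2  3  4  5  6  7  8  9 10 11 12 13 14 15 16
g(k):  0  0  0  1  1  1  2  2  2  3  3  0  0  0  1  1  1
The P-positions (g = 0) in 0..16 are 0, 1, 2, 11, 12, 13.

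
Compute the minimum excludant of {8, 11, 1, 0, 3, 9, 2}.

4

The values 0, 1, 2, 3 are all present; 4 is the first non-negative integer missing from the set.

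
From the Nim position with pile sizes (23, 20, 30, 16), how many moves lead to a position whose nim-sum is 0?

Compute the nim-sum pairwise:
23 ⊕ 20 = 3
3 ⊕ 30 = 29
29 ⊕ 16 = 13
The overall nim-sum is X = 13. A pile of size p has a winning move iff p XOR X < p (reduce it to p XOR X).
  23: 23 XOR 13 = 26 ≥ 23 — no move.
  20: 20 XOR 13 = 25 ≥ 20 — no move.
  30: 30 XOR 13 = 19 < 30 — winning move (to 19).
  16: 16 XOR 13 = 29 ≥ 16 — no move.
That gives 1 winning move.

1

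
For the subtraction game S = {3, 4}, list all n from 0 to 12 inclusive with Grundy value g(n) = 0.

Grundy values for subtraction set {3, 4}:
g(0) = mex{} = 0
g(1) = mex{} = 0
g(2) = mex{} = 0
g(3) = mex{0} = 1
g(4) = mex{0} = 1
g(5) = mex{0} = 1
g(6) = mex{0,1} = 2
g(7) = mex{1} = 0
g(8) = mex{1} = 0
g(9) = mex{1,2} = 0
g(10) = mex{0,2} = 1
g(11) = mex{0} = 1
g(12) = mex{0} = 1
The P-positions (g = 0) in 0..12 are 0, 1, 2, 7, 8, 9.

0, 1, 2, 7, 8, 9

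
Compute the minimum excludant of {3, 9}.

0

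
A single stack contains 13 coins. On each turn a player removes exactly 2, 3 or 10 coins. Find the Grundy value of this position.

Grundy values for subtraction set {2, 3, 10}:
g(0) = mex{} = 0
g(1) = mex{} = 0
g(2) = mex{0} = 1
g(3) = mex{0} = 1
g(4) = mex{0,1} = 2
g(5) = mex{1} = 0
g(6) = mex{1,2} = 0
g(7) = mex{0,2} = 1
g(8) = mex{0} = 1
g(9) = mex{0,1} = 2
g(10) = mex{0,1} = 2
g(11) = mex{0,1,2} = 3
g(12) = mex{1,2} = 0
g(13) = mex{1,2,3} = 0
So g(13) = 0.

0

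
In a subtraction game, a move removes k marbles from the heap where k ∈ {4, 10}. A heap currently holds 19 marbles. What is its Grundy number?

1

Compute g(0), g(1), … for moves {4, 10}:
k:     0  1  2  3  4  5  6  7  8  9 10 11 12 13 14 15 16 17 18 19
g(k):  0  0  0  0  1  1  1  1  0  0  2  2  1  1  0  0  0  0  1  1
So g(19) = 1.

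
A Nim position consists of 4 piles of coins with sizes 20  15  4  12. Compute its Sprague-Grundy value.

19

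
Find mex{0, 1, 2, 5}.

3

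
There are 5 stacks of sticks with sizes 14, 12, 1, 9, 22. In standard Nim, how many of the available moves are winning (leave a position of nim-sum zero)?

1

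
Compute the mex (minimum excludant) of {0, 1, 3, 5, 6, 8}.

The values 0, 1 are all present; 2 is the first non-negative integer missing from the set.

2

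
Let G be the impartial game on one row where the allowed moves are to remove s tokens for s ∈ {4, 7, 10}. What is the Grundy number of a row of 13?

3

Grundy values for subtraction set {4, 7, 10}:
g(0) = mex{} = 0
g(1) = mex{} = 0
g(2) = mex{} = 0
g(3) = mex{} = 0
g(4) = mex{0} = 1
g(5) = mex{0} = 1
g(6) = mex{0} = 1
g(7) = mex{0} = 1
g(8) = mex{0,1} = 2
g(9) = mex{0,1} = 2
g(10) = mex{0,1} = 2
g(11) = mex{0,1} = 2
g(12) = mex{0,1,2} = 3
g(13) = mex{0,1,2} = 3
So g(13) = 3.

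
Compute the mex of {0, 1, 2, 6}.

3

The values 0, 1, 2 are all present; 3 is the first non-negative integer missing from the set.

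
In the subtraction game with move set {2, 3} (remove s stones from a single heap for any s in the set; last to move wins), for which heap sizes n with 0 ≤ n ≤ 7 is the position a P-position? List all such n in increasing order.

0, 1, 5, 6

Build the Grundy sequence with g(k) = mex{g(k−s) : s ∈ {2, 3}, s ≤ k}:
g(0) = mex{} = 0
g(1) = mex{} = 0
g(2) = mex{0} = 1
g(3) = mex{0} = 1
g(4) = mex{0,1} = 2
g(5) = mex{1} = 0
g(6) = mex{1,2} = 0
g(7) = mex{0,2} = 1
The P-positions (g = 0) in 0..7 are 0, 1, 5, 6.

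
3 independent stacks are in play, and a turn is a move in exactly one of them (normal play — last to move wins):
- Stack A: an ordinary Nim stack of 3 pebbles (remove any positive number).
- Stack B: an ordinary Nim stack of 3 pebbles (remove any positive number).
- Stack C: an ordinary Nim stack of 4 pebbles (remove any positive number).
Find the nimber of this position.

4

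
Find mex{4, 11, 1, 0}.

2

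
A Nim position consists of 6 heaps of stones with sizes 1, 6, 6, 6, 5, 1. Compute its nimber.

Nim-sum: 1 ^ 6 ^ 6 ^ 6 ^ 5 ^ 1 = 3.

3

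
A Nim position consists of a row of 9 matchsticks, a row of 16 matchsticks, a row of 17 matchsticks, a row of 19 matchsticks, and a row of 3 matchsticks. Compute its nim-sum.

24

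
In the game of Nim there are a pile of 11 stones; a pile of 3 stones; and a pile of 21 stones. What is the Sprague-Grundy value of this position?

29

Nim-sum: 11 ^ 3 ^ 21 = 29.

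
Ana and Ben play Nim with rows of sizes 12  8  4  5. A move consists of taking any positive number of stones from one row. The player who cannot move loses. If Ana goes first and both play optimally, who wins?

Nim-sum: 12 XOR 8 XOR 4 XOR 5 = 5.
The nim-sum is 5 ≠ 0, so this is an N-position: the player to move can win; Ana has a winning move.

Ana wins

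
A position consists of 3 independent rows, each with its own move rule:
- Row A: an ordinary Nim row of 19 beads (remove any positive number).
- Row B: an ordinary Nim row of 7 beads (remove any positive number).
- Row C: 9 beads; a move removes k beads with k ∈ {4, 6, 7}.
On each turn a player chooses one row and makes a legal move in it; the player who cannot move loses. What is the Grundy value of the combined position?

22

Row A is a plain Nim row of size 19, so its Grundy value is 19.
Row B is a plain Nim row of size 7, so its Grundy value is 7.
Build the Grundy sequence for row C with g(k) = mex{g(k−s) : s ∈ {4, 6, 7}, s ≤ k}:
k:     0  1  2  3  4  5  6  7  8  9
g(k):  0  0  0  0  1  1  1  1  2  2
So g(9) = 2.
By the Sprague-Grundy theorem, the Grundy value of a sum of independent games is the XOR of the component values.
Combined value = 19 XOR 7 XOR 2 = 22.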